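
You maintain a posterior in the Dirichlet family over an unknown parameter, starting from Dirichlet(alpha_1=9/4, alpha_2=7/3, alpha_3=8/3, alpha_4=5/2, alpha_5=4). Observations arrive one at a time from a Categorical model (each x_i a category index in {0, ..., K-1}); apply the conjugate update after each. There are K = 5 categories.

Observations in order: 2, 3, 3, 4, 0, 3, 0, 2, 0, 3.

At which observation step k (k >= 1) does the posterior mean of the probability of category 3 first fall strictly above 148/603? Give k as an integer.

k = 3

obs 1: x=2 → posterior Dirichlet(9/4, 7/3, 11/3, 5/2, 4)
obs 2: x=3 → posterior Dirichlet(9/4, 7/3, 11/3, 7/2, 4)
obs 3: x=3 → posterior Dirichlet(9/4, 7/3, 11/3, 9/2, 4)
obs 4: x=4 → posterior Dirichlet(9/4, 7/3, 11/3, 9/2, 5)
obs 5: x=0 → posterior Dirichlet(13/4, 7/3, 11/3, 9/2, 5)
obs 6: x=3 → posterior Dirichlet(13/4, 7/3, 11/3, 11/2, 5)
obs 7: x=0 → posterior Dirichlet(17/4, 7/3, 11/3, 11/2, 5)
obs 8: x=2 → posterior Dirichlet(17/4, 7/3, 14/3, 11/2, 5)
obs 9: x=0 → posterior Dirichlet(21/4, 7/3, 14/3, 11/2, 5)
obs 10: x=3 → posterior Dirichlet(21/4, 7/3, 14/3, 13/2, 5)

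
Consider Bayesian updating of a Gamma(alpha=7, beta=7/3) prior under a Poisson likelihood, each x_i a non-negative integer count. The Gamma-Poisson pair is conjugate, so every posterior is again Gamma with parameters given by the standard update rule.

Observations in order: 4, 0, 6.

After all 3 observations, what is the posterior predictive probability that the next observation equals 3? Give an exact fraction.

406418665431968841203712/1978419655660313589123979

obs 1: x=4 → posterior Gamma(11, 10/3)
obs 2: x=0 → posterior Gamma(11, 13/3)
obs 3: x=6 → posterior Gamma(17, 16/3)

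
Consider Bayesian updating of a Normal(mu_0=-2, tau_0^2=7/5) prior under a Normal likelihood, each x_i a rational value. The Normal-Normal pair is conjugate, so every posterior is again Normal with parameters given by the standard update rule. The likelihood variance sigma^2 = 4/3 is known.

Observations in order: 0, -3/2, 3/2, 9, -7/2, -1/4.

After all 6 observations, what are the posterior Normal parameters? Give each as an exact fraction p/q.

mu_0=281/584, tau_0^2=14/73

obs 1: x=0 → posterior Normal(-40/41, 28/41)
obs 2: x=-3/2 → posterior Normal(-143/124, 14/31)
obs 3: x=3/2 → posterior Normal(-40/83, 28/83)
obs 4: x=9 → posterior Normal(149/104, 7/26)
obs 5: x=-7/2 → posterior Normal(151/250, 28/125)
obs 6: x=-1/4 → posterior Normal(281/584, 14/73)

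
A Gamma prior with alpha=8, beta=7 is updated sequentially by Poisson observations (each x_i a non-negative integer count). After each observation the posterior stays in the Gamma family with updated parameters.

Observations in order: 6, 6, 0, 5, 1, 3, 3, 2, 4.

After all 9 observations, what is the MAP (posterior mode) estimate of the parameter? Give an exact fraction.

obs 1: x=6 → posterior Gamma(14, 8)
obs 2: x=6 → posterior Gamma(20, 9)
obs 3: x=0 → posterior Gamma(20, 10)
obs 4: x=5 → posterior Gamma(25, 11)
obs 5: x=1 → posterior Gamma(26, 12)
obs 6: x=3 → posterior Gamma(29, 13)
obs 7: x=3 → posterior Gamma(32, 14)
obs 8: x=2 → posterior Gamma(34, 15)
obs 9: x=4 → posterior Gamma(38, 16)

37/16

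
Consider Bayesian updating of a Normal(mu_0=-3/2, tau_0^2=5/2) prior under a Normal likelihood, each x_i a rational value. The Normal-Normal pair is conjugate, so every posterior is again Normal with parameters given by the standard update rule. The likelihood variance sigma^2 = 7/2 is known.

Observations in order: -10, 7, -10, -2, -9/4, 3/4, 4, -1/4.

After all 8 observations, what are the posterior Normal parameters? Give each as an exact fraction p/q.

obs 1: x=-10 → posterior Normal(-121/24, 35/24)
obs 2: x=7 → posterior Normal(-3/2, 35/34)
obs 3: x=-10 → posterior Normal(-151/44, 35/44)
obs 4: x=-2 → posterior Normal(-19/6, 35/54)
obs 5: x=-9/4 → posterior Normal(-387/128, 35/64)
obs 6: x=3/4 → posterior Normal(-93/37, 35/74)
obs 7: x=4 → posterior Normal(-73/42, 5/12)
obs 8: x=-1/4 → posterior Normal(-297/188, 35/94)

mu_0=-297/188, tau_0^2=35/94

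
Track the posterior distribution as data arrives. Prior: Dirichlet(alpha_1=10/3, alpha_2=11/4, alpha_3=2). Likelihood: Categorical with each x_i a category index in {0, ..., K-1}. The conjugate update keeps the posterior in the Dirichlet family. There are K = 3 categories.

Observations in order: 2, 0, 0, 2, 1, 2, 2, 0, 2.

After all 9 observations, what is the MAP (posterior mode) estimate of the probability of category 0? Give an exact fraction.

obs 1: x=2 → posterior Dirichlet(10/3, 11/4, 3)
obs 2: x=0 → posterior Dirichlet(13/3, 11/4, 3)
obs 3: x=0 → posterior Dirichlet(16/3, 11/4, 3)
obs 4: x=2 → posterior Dirichlet(16/3, 11/4, 4)
obs 5: x=1 → posterior Dirichlet(16/3, 15/4, 4)
obs 6: x=2 → posterior Dirichlet(16/3, 15/4, 5)
obs 7: x=2 → posterior Dirichlet(16/3, 15/4, 6)
obs 8: x=0 → posterior Dirichlet(19/3, 15/4, 6)
obs 9: x=2 → posterior Dirichlet(19/3, 15/4, 7)

64/169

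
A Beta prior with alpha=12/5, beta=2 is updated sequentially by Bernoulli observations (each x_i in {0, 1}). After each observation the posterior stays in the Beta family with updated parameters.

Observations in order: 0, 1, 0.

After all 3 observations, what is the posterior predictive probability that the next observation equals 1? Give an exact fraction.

obs 1: x=0 → posterior Beta(12/5, 3)
obs 2: x=1 → posterior Beta(17/5, 3)
obs 3: x=0 → posterior Beta(17/5, 4)

17/37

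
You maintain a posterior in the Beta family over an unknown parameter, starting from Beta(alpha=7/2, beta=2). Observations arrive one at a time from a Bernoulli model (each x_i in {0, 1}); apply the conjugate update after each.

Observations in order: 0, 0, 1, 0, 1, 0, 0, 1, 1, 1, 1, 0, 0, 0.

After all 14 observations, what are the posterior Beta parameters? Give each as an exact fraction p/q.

alpha=19/2, beta=10

obs 1: x=0 → posterior Beta(7/2, 3)
obs 2: x=0 → posterior Beta(7/2, 4)
obs 3: x=1 → posterior Beta(9/2, 4)
obs 4: x=0 → posterior Beta(9/2, 5)
obs 5: x=1 → posterior Beta(11/2, 5)
obs 6: x=0 → posterior Beta(11/2, 6)
obs 7: x=0 → posterior Beta(11/2, 7)
obs 8: x=1 → posterior Beta(13/2, 7)
obs 9: x=1 → posterior Beta(15/2, 7)
obs 10: x=1 → posterior Beta(17/2, 7)
obs 11: x=1 → posterior Beta(19/2, 7)
obs 12: x=0 → posterior Beta(19/2, 8)
obs 13: x=0 → posterior Beta(19/2, 9)
obs 14: x=0 → posterior Beta(19/2, 10)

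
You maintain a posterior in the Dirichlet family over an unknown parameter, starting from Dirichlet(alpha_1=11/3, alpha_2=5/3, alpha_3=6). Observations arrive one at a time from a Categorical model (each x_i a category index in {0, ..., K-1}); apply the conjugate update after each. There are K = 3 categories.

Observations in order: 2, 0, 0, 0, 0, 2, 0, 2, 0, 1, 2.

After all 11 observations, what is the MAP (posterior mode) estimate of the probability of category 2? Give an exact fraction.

27/58

obs 1: x=2 → posterior Dirichlet(11/3, 5/3, 7)
obs 2: x=0 → posterior Dirichlet(14/3, 5/3, 7)
obs 3: x=0 → posterior Dirichlet(17/3, 5/3, 7)
obs 4: x=0 → posterior Dirichlet(20/3, 5/3, 7)
obs 5: x=0 → posterior Dirichlet(23/3, 5/3, 7)
obs 6: x=2 → posterior Dirichlet(23/3, 5/3, 8)
obs 7: x=0 → posterior Dirichlet(26/3, 5/3, 8)
obs 8: x=2 → posterior Dirichlet(26/3, 5/3, 9)
obs 9: x=0 → posterior Dirichlet(29/3, 5/3, 9)
obs 10: x=1 → posterior Dirichlet(29/3, 8/3, 9)
obs 11: x=2 → posterior Dirichlet(29/3, 8/3, 10)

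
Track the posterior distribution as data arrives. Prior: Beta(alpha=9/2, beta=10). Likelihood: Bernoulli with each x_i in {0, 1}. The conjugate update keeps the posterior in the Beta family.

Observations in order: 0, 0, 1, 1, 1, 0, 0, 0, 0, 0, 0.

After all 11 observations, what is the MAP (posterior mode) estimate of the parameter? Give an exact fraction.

obs 1: x=0 → posterior Beta(9/2, 11)
obs 2: x=0 → posterior Beta(9/2, 12)
obs 3: x=1 → posterior Beta(11/2, 12)
obs 4: x=1 → posterior Beta(13/2, 12)
obs 5: x=1 → posterior Beta(15/2, 12)
obs 6: x=0 → posterior Beta(15/2, 13)
obs 7: x=0 → posterior Beta(15/2, 14)
obs 8: x=0 → posterior Beta(15/2, 15)
obs 9: x=0 → posterior Beta(15/2, 16)
obs 10: x=0 → posterior Beta(15/2, 17)
obs 11: x=0 → posterior Beta(15/2, 18)

13/47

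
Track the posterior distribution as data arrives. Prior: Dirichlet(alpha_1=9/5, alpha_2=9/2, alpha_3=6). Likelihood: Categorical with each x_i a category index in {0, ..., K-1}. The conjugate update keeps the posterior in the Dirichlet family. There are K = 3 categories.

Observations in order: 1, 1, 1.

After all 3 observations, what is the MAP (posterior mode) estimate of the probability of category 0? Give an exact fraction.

obs 1: x=1 → posterior Dirichlet(9/5, 11/2, 6)
obs 2: x=1 → posterior Dirichlet(9/5, 13/2, 6)
obs 3: x=1 → posterior Dirichlet(9/5, 15/2, 6)

8/123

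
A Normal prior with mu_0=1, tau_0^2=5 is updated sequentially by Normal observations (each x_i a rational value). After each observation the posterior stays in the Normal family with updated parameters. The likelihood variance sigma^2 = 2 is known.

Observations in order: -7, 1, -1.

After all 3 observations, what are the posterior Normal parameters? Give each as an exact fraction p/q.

mu_0=-33/17, tau_0^2=10/17

obs 1: x=-7 → posterior Normal(-33/7, 10/7)
obs 2: x=1 → posterior Normal(-7/3, 5/6)
obs 3: x=-1 → posterior Normal(-33/17, 10/17)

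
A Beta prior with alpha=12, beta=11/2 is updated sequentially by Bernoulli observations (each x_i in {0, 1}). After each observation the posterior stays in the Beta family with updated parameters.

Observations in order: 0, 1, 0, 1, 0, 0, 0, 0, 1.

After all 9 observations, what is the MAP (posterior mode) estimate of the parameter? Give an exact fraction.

obs 1: x=0 → posterior Beta(12, 13/2)
obs 2: x=1 → posterior Beta(13, 13/2)
obs 3: x=0 → posterior Beta(13, 15/2)
obs 4: x=1 → posterior Beta(14, 15/2)
obs 5: x=0 → posterior Beta(14, 17/2)
obs 6: x=0 → posterior Beta(14, 19/2)
obs 7: x=0 → posterior Beta(14, 21/2)
obs 8: x=0 → posterior Beta(14, 23/2)
obs 9: x=1 → posterior Beta(15, 23/2)

4/7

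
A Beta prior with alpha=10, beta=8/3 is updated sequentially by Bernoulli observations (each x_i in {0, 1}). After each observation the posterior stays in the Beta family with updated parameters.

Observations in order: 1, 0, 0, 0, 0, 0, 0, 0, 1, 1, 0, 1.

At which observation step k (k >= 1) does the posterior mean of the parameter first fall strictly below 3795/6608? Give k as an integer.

obs 1: x=1 → posterior Beta(11, 8/3)
obs 2: x=0 → posterior Beta(11, 11/3)
obs 3: x=0 → posterior Beta(11, 14/3)
obs 4: x=0 → posterior Beta(11, 17/3)
obs 5: x=0 → posterior Beta(11, 20/3)
obs 6: x=0 → posterior Beta(11, 23/3)
obs 7: x=0 → posterior Beta(11, 26/3)
obs 8: x=0 → posterior Beta(11, 29/3)
obs 9: x=1 → posterior Beta(12, 29/3)
obs 10: x=1 → posterior Beta(13, 29/3)
obs 11: x=0 → posterior Beta(13, 32/3)
obs 12: x=1 → posterior Beta(14, 32/3)

k = 7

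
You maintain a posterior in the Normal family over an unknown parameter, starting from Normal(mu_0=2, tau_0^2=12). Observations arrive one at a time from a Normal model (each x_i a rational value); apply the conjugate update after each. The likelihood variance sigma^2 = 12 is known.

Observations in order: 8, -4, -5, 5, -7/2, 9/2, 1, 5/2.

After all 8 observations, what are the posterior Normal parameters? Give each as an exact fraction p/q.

obs 1: x=8 → posterior Normal(5, 6)
obs 2: x=-4 → posterior Normal(2, 4)
obs 3: x=-5 → posterior Normal(1/4, 3)
obs 4: x=5 → posterior Normal(6/5, 12/5)
obs 5: x=-7/2 → posterior Normal(5/12, 2)
obs 6: x=9/2 → posterior Normal(1, 12/7)
obs 7: x=1 → posterior Normal(1, 3/2)
obs 8: x=5/2 → posterior Normal(7/6, 4/3)

mu_0=7/6, tau_0^2=4/3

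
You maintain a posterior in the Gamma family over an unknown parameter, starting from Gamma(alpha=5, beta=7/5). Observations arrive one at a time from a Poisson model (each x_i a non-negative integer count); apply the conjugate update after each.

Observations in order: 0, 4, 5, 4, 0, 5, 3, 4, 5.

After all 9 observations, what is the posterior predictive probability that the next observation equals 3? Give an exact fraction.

obs 1: x=0 → posterior Gamma(5, 12/5)
obs 2: x=4 → posterior Gamma(9, 17/5)
obs 3: x=5 → posterior Gamma(14, 22/5)
obs 4: x=4 → posterior Gamma(18, 27/5)
obs 5: x=0 → posterior Gamma(18, 32/5)
obs 6: x=5 → posterior Gamma(23, 37/5)
obs 7: x=3 → posterior Gamma(26, 42/5)
obs 8: x=4 → posterior Gamma(30, 47/5)
obs 9: x=5 → posterior Gamma(35, 52/5)

371814912614678815427999500426542080589566410902555767487856640000/1762476198890992238387926942683405611628934289942221754009257333083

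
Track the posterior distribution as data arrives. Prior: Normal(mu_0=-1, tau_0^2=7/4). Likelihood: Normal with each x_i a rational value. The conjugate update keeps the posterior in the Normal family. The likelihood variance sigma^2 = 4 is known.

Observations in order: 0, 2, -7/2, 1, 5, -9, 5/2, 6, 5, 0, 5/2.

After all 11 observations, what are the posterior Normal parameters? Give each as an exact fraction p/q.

mu_0=43/62, tau_0^2=28/93

obs 1: x=0 → posterior Normal(-16/23, 28/23)
obs 2: x=2 → posterior Normal(-1/15, 14/15)
obs 3: x=-7/2 → posterior Normal(-53/74, 28/37)
obs 4: x=1 → posterior Normal(-39/88, 7/11)
obs 5: x=5 → posterior Normal(31/102, 28/51)
obs 6: x=-9 → posterior Normal(-95/116, 14/29)
obs 7: x=5/2 → posterior Normal(-6/13, 28/65)
obs 8: x=6 → posterior Normal(1/6, 7/18)
obs 9: x=5 → posterior Normal(47/79, 28/79)
obs 10: x=0 → posterior Normal(47/86, 14/43)
obs 11: x=5/2 → posterior Normal(43/62, 28/93)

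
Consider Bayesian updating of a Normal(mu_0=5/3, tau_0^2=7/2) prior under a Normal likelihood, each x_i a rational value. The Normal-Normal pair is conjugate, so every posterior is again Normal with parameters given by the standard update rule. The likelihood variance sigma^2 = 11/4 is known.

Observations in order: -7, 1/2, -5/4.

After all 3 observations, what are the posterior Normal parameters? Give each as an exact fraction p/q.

mu_0=-541/318, tau_0^2=77/106

obs 1: x=-7 → posterior Normal(-239/75, 77/50)
obs 2: x=1/2 → posterior Normal(-218/117, 77/78)
obs 3: x=-5/4 → posterior Normal(-541/318, 77/106)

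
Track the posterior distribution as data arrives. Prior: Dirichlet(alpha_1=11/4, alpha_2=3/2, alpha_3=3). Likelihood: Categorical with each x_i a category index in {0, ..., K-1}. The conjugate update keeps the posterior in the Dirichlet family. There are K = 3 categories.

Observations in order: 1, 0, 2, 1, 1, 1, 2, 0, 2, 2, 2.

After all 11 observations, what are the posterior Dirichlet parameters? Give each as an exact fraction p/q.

alpha_1=19/4, alpha_2=11/2, alpha_3=8

obs 1: x=1 → posterior Dirichlet(11/4, 5/2, 3)
obs 2: x=0 → posterior Dirichlet(15/4, 5/2, 3)
obs 3: x=2 → posterior Dirichlet(15/4, 5/2, 4)
obs 4: x=1 → posterior Dirichlet(15/4, 7/2, 4)
obs 5: x=1 → posterior Dirichlet(15/4, 9/2, 4)
obs 6: x=1 → posterior Dirichlet(15/4, 11/2, 4)
obs 7: x=2 → posterior Dirichlet(15/4, 11/2, 5)
obs 8: x=0 → posterior Dirichlet(19/4, 11/2, 5)
obs 9: x=2 → posterior Dirichlet(19/4, 11/2, 6)
obs 10: x=2 → posterior Dirichlet(19/4, 11/2, 7)
obs 11: x=2 → posterior Dirichlet(19/4, 11/2, 8)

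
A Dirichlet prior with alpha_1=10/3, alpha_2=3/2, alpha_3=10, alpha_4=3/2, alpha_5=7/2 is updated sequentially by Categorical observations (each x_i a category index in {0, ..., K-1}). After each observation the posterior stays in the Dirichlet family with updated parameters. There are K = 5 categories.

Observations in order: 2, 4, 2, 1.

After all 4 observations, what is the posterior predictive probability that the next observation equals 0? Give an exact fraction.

obs 1: x=2 → posterior Dirichlet(10/3, 3/2, 11, 3/2, 7/2)
obs 2: x=4 → posterior Dirichlet(10/3, 3/2, 11, 3/2, 9/2)
obs 3: x=2 → posterior Dirichlet(10/3, 3/2, 12, 3/2, 9/2)
obs 4: x=1 → posterior Dirichlet(10/3, 5/2, 12, 3/2, 9/2)

20/143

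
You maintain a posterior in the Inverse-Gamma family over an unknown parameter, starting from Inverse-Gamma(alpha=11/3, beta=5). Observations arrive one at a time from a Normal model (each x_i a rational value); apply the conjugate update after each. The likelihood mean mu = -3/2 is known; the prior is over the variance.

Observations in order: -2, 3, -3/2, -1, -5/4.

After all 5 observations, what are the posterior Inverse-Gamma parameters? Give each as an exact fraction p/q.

obs 1: x=-2 → posterior Inverse-Gamma(25/6, 41/8)
obs 2: x=3 → posterior Inverse-Gamma(14/3, 61/4)
obs 3: x=-3/2 → posterior Inverse-Gamma(31/6, 61/4)
obs 4: x=-1 → posterior Inverse-Gamma(17/3, 123/8)
obs 5: x=-5/4 → posterior Inverse-Gamma(37/6, 493/32)

alpha=37/6, beta=493/32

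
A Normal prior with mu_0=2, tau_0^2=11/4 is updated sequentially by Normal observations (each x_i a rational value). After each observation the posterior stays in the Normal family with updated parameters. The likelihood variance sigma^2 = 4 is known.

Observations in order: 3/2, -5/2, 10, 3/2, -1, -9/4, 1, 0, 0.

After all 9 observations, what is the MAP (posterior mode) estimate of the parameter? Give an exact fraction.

obs 1: x=3/2 → posterior Normal(97/54, 44/27)
obs 2: x=-5/2 → posterior Normal(21/38, 22/19)
obs 3: x=10 → posterior Normal(131/49, 44/49)
obs 4: x=3/2 → posterior Normal(59/24, 11/15)
obs 5: x=-1 → posterior Normal(273/142, 44/71)
obs 6: x=-9/4 → posterior Normal(447/328, 22/41)
obs 7: x=1 → posterior Normal(491/372, 44/93)
obs 8: x=0 → posterior Normal(491/416, 11/26)
obs 9: x=0 → posterior Normal(491/460, 44/115)

491/460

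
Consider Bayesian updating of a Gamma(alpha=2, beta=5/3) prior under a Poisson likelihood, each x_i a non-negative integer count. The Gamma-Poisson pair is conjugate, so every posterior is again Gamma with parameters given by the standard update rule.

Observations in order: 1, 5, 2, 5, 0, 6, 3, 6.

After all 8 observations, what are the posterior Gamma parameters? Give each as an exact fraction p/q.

obs 1: x=1 → posterior Gamma(3, 8/3)
obs 2: x=5 → posterior Gamma(8, 11/3)
obs 3: x=2 → posterior Gamma(10, 14/3)
obs 4: x=5 → posterior Gamma(15, 17/3)
obs 5: x=0 → posterior Gamma(15, 20/3)
obs 6: x=6 → posterior Gamma(21, 23/3)
obs 7: x=3 → posterior Gamma(24, 26/3)
obs 8: x=6 → posterior Gamma(30, 29/3)

alpha=30, beta=29/3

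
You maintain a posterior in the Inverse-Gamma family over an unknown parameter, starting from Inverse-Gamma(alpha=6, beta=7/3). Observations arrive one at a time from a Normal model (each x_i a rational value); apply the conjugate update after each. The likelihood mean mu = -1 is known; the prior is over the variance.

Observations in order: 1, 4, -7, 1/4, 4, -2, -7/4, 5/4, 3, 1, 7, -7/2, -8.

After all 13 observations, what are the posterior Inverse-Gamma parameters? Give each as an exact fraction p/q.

obs 1: x=1 → posterior Inverse-Gamma(13/2, 13/3)
obs 2: x=4 → posterior Inverse-Gamma(7, 101/6)
obs 3: x=-7 → posterior Inverse-Gamma(15/2, 209/6)
obs 4: x=1/4 → posterior Inverse-Gamma(8, 3419/96)
obs 5: x=4 → posterior Inverse-Gamma(17/2, 4619/96)
obs 6: x=-2 → posterior Inverse-Gamma(9, 4667/96)
obs 7: x=-7/4 → posterior Inverse-Gamma(19/2, 2347/48)
obs 8: x=5/4 → posterior Inverse-Gamma(10, 4937/96)
obs 9: x=3 → posterior Inverse-Gamma(21/2, 5705/96)
obs 10: x=1 → posterior Inverse-Gamma(11, 5897/96)
obs 11: x=7 → posterior Inverse-Gamma(23/2, 8969/96)
obs 12: x=-7/2 → posterior Inverse-Gamma(12, 9269/96)
obs 13: x=-8 → posterior Inverse-Gamma(25/2, 11621/96)

alpha=25/2, beta=11621/96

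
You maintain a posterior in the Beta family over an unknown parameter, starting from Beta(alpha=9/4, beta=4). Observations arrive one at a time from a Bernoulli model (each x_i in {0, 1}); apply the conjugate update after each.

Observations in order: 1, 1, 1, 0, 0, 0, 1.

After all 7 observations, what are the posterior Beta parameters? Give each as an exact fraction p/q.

alpha=25/4, beta=7

obs 1: x=1 → posterior Beta(13/4, 4)
obs 2: x=1 → posterior Beta(17/4, 4)
obs 3: x=1 → posterior Beta(21/4, 4)
obs 4: x=0 → posterior Beta(21/4, 5)
obs 5: x=0 → posterior Beta(21/4, 6)
obs 6: x=0 → posterior Beta(21/4, 7)
obs 7: x=1 → posterior Beta(25/4, 7)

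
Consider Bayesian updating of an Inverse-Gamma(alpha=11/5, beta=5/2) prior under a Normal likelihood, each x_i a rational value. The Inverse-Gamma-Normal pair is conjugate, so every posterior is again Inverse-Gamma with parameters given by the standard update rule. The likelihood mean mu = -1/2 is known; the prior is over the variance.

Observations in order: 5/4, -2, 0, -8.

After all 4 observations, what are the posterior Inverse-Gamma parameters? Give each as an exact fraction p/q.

alpha=21/5, beta=1069/32

obs 1: x=5/4 → posterior Inverse-Gamma(27/10, 129/32)
obs 2: x=-2 → posterior Inverse-Gamma(16/5, 165/32)
obs 3: x=0 → posterior Inverse-Gamma(37/10, 169/32)
obs 4: x=-8 → posterior Inverse-Gamma(21/5, 1069/32)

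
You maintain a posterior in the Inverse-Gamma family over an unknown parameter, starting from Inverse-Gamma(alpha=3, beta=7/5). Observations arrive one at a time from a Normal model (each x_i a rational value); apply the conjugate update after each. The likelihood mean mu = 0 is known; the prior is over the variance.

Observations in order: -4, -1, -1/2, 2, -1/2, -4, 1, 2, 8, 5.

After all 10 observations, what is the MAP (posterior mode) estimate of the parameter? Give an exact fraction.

obs 1: x=-4 → posterior Inverse-Gamma(7/2, 47/5)
obs 2: x=-1 → posterior Inverse-Gamma(4, 99/10)
obs 3: x=-1/2 → posterior Inverse-Gamma(9/2, 401/40)
obs 4: x=2 → posterior Inverse-Gamma(5, 481/40)
obs 5: x=-1/2 → posterior Inverse-Gamma(11/2, 243/20)
obs 6: x=-4 → posterior Inverse-Gamma(6, 403/20)
obs 7: x=1 → posterior Inverse-Gamma(13/2, 413/20)
obs 8: x=2 → posterior Inverse-Gamma(7, 453/20)
obs 9: x=8 → posterior Inverse-Gamma(15/2, 1093/20)
obs 10: x=5 → posterior Inverse-Gamma(8, 1343/20)

1343/180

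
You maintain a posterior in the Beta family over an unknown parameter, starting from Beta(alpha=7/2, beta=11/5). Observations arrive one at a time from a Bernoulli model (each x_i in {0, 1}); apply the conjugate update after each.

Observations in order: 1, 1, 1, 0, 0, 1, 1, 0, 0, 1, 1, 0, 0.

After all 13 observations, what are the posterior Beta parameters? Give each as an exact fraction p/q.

obs 1: x=1 → posterior Beta(9/2, 11/5)
obs 2: x=1 → posterior Beta(11/2, 11/5)
obs 3: x=1 → posterior Beta(13/2, 11/5)
obs 4: x=0 → posterior Beta(13/2, 16/5)
obs 5: x=0 → posterior Beta(13/2, 21/5)
obs 6: x=1 → posterior Beta(15/2, 21/5)
obs 7: x=1 → posterior Beta(17/2, 21/5)
obs 8: x=0 → posterior Beta(17/2, 26/5)
obs 9: x=0 → posterior Beta(17/2, 31/5)
obs 10: x=1 → posterior Beta(19/2, 31/5)
obs 11: x=1 → posterior Beta(21/2, 31/5)
obs 12: x=0 → posterior Beta(21/2, 36/5)
obs 13: x=0 → posterior Beta(21/2, 41/5)

alpha=21/2, beta=41/5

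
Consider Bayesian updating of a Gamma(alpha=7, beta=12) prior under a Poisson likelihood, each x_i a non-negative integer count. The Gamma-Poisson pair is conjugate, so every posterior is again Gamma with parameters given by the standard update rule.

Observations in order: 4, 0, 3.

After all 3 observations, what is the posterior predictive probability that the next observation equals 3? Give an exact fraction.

obs 1: x=4 → posterior Gamma(11, 13)
obs 2: x=0 → posterior Gamma(11, 14)
obs 3: x=3 → posterior Gamma(14, 15)

1021752410888671875/18446744073709551616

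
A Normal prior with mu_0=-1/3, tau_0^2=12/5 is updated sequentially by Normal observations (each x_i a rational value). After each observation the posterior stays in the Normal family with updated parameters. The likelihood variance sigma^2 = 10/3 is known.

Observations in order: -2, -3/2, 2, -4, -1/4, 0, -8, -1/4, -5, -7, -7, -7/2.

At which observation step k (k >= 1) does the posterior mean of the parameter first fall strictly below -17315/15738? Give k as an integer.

obs 1: x=-2 → posterior Normal(-133/129, 60/43)
obs 2: x=-3/2 → posterior Normal(-214/183, 60/61)
obs 3: x=2 → posterior Normal(-106/237, 60/79)
obs 4: x=-4 → posterior Normal(-322/291, 60/97)
obs 5: x=-1/4 → posterior Normal(-671/690, 12/23)
obs 6: x=0 → posterior Normal(-671/798, 60/133)
obs 7: x=-8 → posterior Normal(-1535/906, 60/151)
obs 8: x=-1/4 → posterior Normal(-781/507, 60/169)
obs 9: x=-5 → posterior Normal(-1051/561, 60/187)
obs 10: x=-7 → posterior Normal(-1429/615, 12/41)
obs 11: x=-7 → posterior Normal(-1807/669, 60/223)
obs 12: x=-7/2 → posterior Normal(-1996/723, 60/241)

k = 2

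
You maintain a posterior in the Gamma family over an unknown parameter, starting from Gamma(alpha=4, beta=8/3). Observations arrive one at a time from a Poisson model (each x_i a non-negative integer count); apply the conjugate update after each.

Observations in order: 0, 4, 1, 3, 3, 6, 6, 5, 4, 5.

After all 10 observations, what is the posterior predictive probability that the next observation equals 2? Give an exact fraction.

obs 1: x=0 → posterior Gamma(4, 11/3)
obs 2: x=4 → posterior Gamma(8, 14/3)
obs 3: x=1 → posterior Gamma(9, 17/3)
obs 4: x=3 → posterior Gamma(12, 20/3)
obs 5: x=3 → posterior Gamma(15, 23/3)
obs 6: x=6 → posterior Gamma(21, 26/3)
obs 7: x=6 → posterior Gamma(27, 29/3)
obs 8: x=5 → posterior Gamma(32, 32/3)
obs 9: x=4 → posterior Gamma(36, 35/3)
obs 10: x=5 → posterior Gamma(41, 38/3)

11158074723268537429104156178954311337441129328565429566189057605632/54565982855941191947249368879497196495421462536627690767330656099281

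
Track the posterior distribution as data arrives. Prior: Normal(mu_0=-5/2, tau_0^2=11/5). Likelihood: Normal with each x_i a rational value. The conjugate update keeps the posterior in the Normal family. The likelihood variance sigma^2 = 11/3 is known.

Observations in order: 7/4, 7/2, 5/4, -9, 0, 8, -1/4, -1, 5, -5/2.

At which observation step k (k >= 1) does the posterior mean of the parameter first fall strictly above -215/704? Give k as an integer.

k = 2

obs 1: x=7/4 → posterior Normal(-29/32, 11/8)
obs 2: x=7/2 → posterior Normal(13/44, 1)
obs 3: x=5/4 → posterior Normal(1/2, 11/14)
obs 4: x=-9 → posterior Normal(-20/17, 11/17)
obs 5: x=0 → posterior Normal(-1, 11/20)
obs 6: x=8 → posterior Normal(4/23, 11/23)
obs 7: x=-1/4 → posterior Normal(1/8, 11/26)
obs 8: x=-1 → posterior Normal(1/116, 11/29)
obs 9: x=5 → posterior Normal(61/128, 11/32)
obs 10: x=-5/2 → posterior Normal(31/140, 11/35)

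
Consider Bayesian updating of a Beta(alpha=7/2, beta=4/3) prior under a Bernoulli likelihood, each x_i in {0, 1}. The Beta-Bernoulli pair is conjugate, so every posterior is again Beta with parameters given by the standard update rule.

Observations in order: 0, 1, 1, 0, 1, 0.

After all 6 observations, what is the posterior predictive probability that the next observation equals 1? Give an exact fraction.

obs 1: x=0 → posterior Beta(7/2, 7/3)
obs 2: x=1 → posterior Beta(9/2, 7/3)
obs 3: x=1 → posterior Beta(11/2, 7/3)
obs 4: x=0 → posterior Beta(11/2, 10/3)
obs 5: x=1 → posterior Beta(13/2, 10/3)
obs 6: x=0 → posterior Beta(13/2, 13/3)

3/5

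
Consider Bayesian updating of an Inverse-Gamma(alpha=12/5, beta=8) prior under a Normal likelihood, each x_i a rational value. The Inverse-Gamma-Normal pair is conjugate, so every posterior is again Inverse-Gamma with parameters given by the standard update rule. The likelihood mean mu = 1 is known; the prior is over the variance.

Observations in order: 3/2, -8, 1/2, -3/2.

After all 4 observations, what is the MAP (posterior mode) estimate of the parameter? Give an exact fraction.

2075/216

obs 1: x=3/2 → posterior Inverse-Gamma(29/10, 65/8)
obs 2: x=-8 → posterior Inverse-Gamma(17/5, 389/8)
obs 3: x=1/2 → posterior Inverse-Gamma(39/10, 195/4)
obs 4: x=-3/2 → posterior Inverse-Gamma(22/5, 415/8)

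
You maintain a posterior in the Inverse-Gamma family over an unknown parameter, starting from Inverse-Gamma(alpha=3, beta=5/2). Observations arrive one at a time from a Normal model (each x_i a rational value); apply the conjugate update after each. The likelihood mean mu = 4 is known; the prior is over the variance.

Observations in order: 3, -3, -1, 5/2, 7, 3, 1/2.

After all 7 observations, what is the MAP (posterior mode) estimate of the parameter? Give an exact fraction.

obs 1: x=3 → posterior Inverse-Gamma(7/2, 3)
obs 2: x=-3 → posterior Inverse-Gamma(4, 55/2)
obs 3: x=-1 → posterior Inverse-Gamma(9/2, 40)
obs 4: x=5/2 → posterior Inverse-Gamma(5, 329/8)
obs 5: x=7 → posterior Inverse-Gamma(11/2, 365/8)
obs 6: x=3 → posterior Inverse-Gamma(6, 369/8)
obs 7: x=1/2 → posterior Inverse-Gamma(13/2, 209/4)

209/30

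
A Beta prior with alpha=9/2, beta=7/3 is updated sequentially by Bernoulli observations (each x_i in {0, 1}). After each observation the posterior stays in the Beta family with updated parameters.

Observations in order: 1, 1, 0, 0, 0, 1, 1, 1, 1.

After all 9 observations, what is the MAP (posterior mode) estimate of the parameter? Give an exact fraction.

obs 1: x=1 → posterior Beta(11/2, 7/3)
obs 2: x=1 → posterior Beta(13/2, 7/3)
obs 3: x=0 → posterior Beta(13/2, 10/3)
obs 4: x=0 → posterior Beta(13/2, 13/3)
obs 5: x=0 → posterior Beta(13/2, 16/3)
obs 6: x=1 → posterior Beta(15/2, 16/3)
obs 7: x=1 → posterior Beta(17/2, 16/3)
obs 8: x=1 → posterior Beta(19/2, 16/3)
obs 9: x=1 → posterior Beta(21/2, 16/3)

57/83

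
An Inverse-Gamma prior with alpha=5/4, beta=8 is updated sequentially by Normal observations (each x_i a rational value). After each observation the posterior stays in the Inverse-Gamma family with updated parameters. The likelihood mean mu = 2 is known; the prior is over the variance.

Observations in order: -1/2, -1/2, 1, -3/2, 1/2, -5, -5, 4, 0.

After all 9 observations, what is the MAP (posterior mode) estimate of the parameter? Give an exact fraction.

obs 1: x=-1/2 → posterior Inverse-Gamma(7/4, 89/8)
obs 2: x=-1/2 → posterior Inverse-Gamma(9/4, 57/4)
obs 3: x=1 → posterior Inverse-Gamma(11/4, 59/4)
obs 4: x=-3/2 → posterior Inverse-Gamma(13/4, 167/8)
obs 5: x=1/2 → posterior Inverse-Gamma(15/4, 22)
obs 6: x=-5 → posterior Inverse-Gamma(17/4, 93/2)
obs 7: x=-5 → posterior Inverse-Gamma(19/4, 71)
obs 8: x=4 → posterior Inverse-Gamma(21/4, 73)
obs 9: x=0 → posterior Inverse-Gamma(23/4, 75)

100/9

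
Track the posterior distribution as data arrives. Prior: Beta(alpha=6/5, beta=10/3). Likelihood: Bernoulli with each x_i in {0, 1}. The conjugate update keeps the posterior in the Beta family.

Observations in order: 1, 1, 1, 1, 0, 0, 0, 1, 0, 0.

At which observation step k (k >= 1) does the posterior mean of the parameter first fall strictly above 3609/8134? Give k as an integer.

obs 1: x=1 → posterior Beta(11/5, 10/3)
obs 2: x=1 → posterior Beta(16/5, 10/3)
obs 3: x=1 → posterior Beta(21/5, 10/3)
obs 4: x=1 → posterior Beta(26/5, 10/3)
obs 5: x=0 → posterior Beta(26/5, 13/3)
obs 6: x=0 → posterior Beta(26/5, 16/3)
obs 7: x=0 → posterior Beta(26/5, 19/3)
obs 8: x=1 → posterior Beta(31/5, 19/3)
obs 9: x=0 → posterior Beta(31/5, 22/3)
obs 10: x=0 → posterior Beta(31/5, 25/3)

k = 2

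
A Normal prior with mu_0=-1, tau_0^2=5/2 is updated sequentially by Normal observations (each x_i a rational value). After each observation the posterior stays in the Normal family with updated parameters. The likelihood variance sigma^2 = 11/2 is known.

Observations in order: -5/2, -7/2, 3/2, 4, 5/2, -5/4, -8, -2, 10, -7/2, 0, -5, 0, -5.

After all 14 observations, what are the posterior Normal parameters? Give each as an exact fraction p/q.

obs 1: x=-5/2 → posterior Normal(-47/32, 55/32)
obs 2: x=-7/2 → posterior Normal(-41/21, 55/42)
obs 3: x=3/2 → posterior Normal(-67/52, 55/52)
obs 4: x=4 → posterior Normal(-27/62, 55/62)
obs 5: x=5/2 → posterior Normal(-1/36, 55/72)
obs 6: x=-5/4 → posterior Normal(-29/164, 55/82)
obs 7: x=-8 → posterior Normal(-189/184, 55/92)
obs 8: x=-2 → posterior Normal(-229/204, 55/102)
obs 9: x=10 → posterior Normal(-29/224, 55/112)
obs 10: x=-7/2 → posterior Normal(-99/244, 55/122)
obs 11: x=0 → posterior Normal(-3/8, 5/12)
obs 12: x=-5 → posterior Normal(-199/284, 55/142)
obs 13: x=0 → posterior Normal(-199/304, 55/152)
obs 14: x=-5 → posterior Normal(-299/324, 55/162)

mu_0=-299/324, tau_0^2=55/162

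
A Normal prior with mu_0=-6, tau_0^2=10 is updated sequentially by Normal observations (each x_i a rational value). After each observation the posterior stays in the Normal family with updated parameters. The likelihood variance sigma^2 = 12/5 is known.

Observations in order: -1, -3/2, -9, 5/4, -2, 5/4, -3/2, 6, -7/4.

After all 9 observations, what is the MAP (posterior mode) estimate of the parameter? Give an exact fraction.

obs 1: x=-1 → posterior Normal(-61/31, 60/31)
obs 2: x=-3/2 → posterior Normal(-197/112, 15/14)
obs 3: x=-9 → posterior Normal(-647/162, 20/27)
obs 4: x=5/4 → posterior Normal(-1169/424, 30/53)
obs 5: x=-2 → posterior Normal(-1369/524, 60/131)
obs 6: x=5/4 → posterior Normal(-311/156, 5/13)
obs 7: x=-3/2 → posterior Normal(-697/362, 60/181)
obs 8: x=6 → posterior Normal(-397/412, 30/103)
obs 9: x=-7/4 → posterior Normal(-323/308, 20/77)

-323/308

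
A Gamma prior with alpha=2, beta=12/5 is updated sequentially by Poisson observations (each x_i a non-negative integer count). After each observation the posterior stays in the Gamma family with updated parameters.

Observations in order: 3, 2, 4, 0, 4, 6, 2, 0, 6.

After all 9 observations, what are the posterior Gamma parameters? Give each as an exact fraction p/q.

alpha=29, beta=57/5

obs 1: x=3 → posterior Gamma(5, 17/5)
obs 2: x=2 → posterior Gamma(7, 22/5)
obs 3: x=4 → posterior Gamma(11, 27/5)
obs 4: x=0 → posterior Gamma(11, 32/5)
obs 5: x=4 → posterior Gamma(15, 37/5)
obs 6: x=6 → posterior Gamma(21, 42/5)
obs 7: x=2 → posterior Gamma(23, 47/5)
obs 8: x=0 → posterior Gamma(23, 52/5)
obs 9: x=6 → posterior Gamma(29, 57/5)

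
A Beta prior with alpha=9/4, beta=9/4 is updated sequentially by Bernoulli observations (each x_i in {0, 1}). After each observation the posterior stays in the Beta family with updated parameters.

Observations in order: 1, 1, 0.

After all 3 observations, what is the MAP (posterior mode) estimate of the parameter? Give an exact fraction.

obs 1: x=1 → posterior Beta(13/4, 9/4)
obs 2: x=1 → posterior Beta(17/4, 9/4)
obs 3: x=0 → posterior Beta(17/4, 13/4)

13/22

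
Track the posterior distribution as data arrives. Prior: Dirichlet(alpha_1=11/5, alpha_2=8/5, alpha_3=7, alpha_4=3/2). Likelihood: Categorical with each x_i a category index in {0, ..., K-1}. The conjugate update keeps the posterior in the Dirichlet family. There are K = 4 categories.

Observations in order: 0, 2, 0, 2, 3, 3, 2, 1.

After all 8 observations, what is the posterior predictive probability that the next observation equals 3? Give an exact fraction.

5/29

obs 1: x=0 → posterior Dirichlet(16/5, 8/5, 7, 3/2)
obs 2: x=2 → posterior Dirichlet(16/5, 8/5, 8, 3/2)
obs 3: x=0 → posterior Dirichlet(21/5, 8/5, 8, 3/2)
obs 4: x=2 → posterior Dirichlet(21/5, 8/5, 9, 3/2)
obs 5: x=3 → posterior Dirichlet(21/5, 8/5, 9, 5/2)
obs 6: x=3 → posterior Dirichlet(21/5, 8/5, 9, 7/2)
obs 7: x=2 → posterior Dirichlet(21/5, 8/5, 10, 7/2)
obs 8: x=1 → posterior Dirichlet(21/5, 13/5, 10, 7/2)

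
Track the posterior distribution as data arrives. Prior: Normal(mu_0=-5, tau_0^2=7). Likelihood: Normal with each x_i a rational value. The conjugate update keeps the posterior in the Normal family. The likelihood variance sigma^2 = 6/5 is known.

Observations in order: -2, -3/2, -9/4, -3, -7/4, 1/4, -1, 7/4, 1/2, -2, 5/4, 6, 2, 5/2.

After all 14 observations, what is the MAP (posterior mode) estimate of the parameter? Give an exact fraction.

obs 1: x=-2 → posterior Normal(-100/41, 42/41)
obs 2: x=-3/2 → posterior Normal(-305/152, 21/38)
obs 3: x=-9/4 → posterior Normal(-25/12, 14/37)
obs 4: x=-3 → posterior Normal(-1345/584, 21/73)
obs 5: x=-7/4 → posterior Normal(-795/362, 42/181)
obs 6: x=1/4 → posterior Normal(-1555/864, 7/36)
obs 7: x=-1 → posterior Normal(-1695/1004, 42/251)
obs 8: x=7/4 → posterior Normal(-725/572, 21/143)
obs 9: x=1/2 → posterior Normal(-115/107, 14/107)
obs 10: x=-2 → posterior Normal(-415/356, 21/178)
obs 11: x=5/4 → posterior Normal(-1485/1564, 42/391)
obs 12: x=6 → posterior Normal(-215/568, 7/71)
obs 13: x=2 → posterior Normal(-365/1844, 42/461)
obs 14: x=5/2 → posterior Normal(-15/1984, 21/248)

-15/1984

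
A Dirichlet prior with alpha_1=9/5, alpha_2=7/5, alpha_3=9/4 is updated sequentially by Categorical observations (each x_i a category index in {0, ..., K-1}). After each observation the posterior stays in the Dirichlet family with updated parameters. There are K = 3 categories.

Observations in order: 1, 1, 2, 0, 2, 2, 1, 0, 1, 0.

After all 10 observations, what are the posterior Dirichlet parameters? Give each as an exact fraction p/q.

obs 1: x=1 → posterior Dirichlet(9/5, 12/5, 9/4)
obs 2: x=1 → posterior Dirichlet(9/5, 17/5, 9/4)
obs 3: x=2 → posterior Dirichlet(9/5, 17/5, 13/4)
obs 4: x=0 → posterior Dirichlet(14/5, 17/5, 13/4)
obs 5: x=2 → posterior Dirichlet(14/5, 17/5, 17/4)
obs 6: x=2 → posterior Dirichlet(14/5, 17/5, 21/4)
obs 7: x=1 → posterior Dirichlet(14/5, 22/5, 21/4)
obs 8: x=0 → posterior Dirichlet(19/5, 22/5, 21/4)
obs 9: x=1 → posterior Dirichlet(19/5, 27/5, 21/4)
obs 10: x=0 → posterior Dirichlet(24/5, 27/5, 21/4)

alpha_1=24/5, alpha_2=27/5, alpha_3=21/4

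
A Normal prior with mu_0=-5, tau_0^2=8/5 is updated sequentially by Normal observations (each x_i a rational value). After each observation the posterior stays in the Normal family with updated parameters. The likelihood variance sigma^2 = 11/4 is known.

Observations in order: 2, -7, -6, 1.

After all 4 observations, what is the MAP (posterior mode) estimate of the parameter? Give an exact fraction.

obs 1: x=2 → posterior Normal(-211/87, 88/87)
obs 2: x=-7 → posterior Normal(-435/119, 88/119)
obs 3: x=-6 → posterior Normal(-627/151, 88/151)
obs 4: x=1 → posterior Normal(-595/183, 88/183)

-595/183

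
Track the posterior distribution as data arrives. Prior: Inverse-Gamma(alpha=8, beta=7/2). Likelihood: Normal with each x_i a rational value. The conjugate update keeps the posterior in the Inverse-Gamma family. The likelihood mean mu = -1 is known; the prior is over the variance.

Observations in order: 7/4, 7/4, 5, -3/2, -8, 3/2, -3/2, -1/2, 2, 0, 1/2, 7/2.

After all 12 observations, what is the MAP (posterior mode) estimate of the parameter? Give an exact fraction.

391/80

obs 1: x=7/4 → posterior Inverse-Gamma(17/2, 233/32)
obs 2: x=7/4 → posterior Inverse-Gamma(9, 177/16)
obs 3: x=5 → posterior Inverse-Gamma(19/2, 465/16)
obs 4: x=-3/2 → posterior Inverse-Gamma(10, 467/16)
obs 5: x=-8 → posterior Inverse-Gamma(21/2, 859/16)
obs 6: x=3/2 → posterior Inverse-Gamma(11, 909/16)
obs 7: x=-3/2 → posterior Inverse-Gamma(23/2, 911/16)
obs 8: x=-1/2 → posterior Inverse-Gamma(12, 913/16)
obs 9: x=2 → posterior Inverse-Gamma(25/2, 985/16)
obs 10: x=0 → posterior Inverse-Gamma(13, 993/16)
obs 11: x=1/2 → posterior Inverse-Gamma(27/2, 1011/16)
obs 12: x=7/2 → posterior Inverse-Gamma(14, 1173/16)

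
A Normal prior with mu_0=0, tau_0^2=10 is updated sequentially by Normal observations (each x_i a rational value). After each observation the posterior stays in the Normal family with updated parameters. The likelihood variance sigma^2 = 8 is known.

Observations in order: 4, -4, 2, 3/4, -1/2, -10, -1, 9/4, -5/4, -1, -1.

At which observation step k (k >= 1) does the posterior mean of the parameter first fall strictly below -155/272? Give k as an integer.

obs 1: x=4 → posterior Normal(20/9, 40/9)
obs 2: x=-4 → posterior Normal(0, 20/7)
obs 3: x=2 → posterior Normal(10/19, 40/19)
obs 4: x=3/4 → posterior Normal(55/96, 5/3)
obs 5: x=-1/2 → posterior Normal(45/116, 40/29)
obs 6: x=-10 → posterior Normal(-155/136, 20/17)
obs 7: x=-1 → posterior Normal(-175/156, 40/39)
obs 8: x=9/4 → posterior Normal(-65/88, 10/11)
obs 9: x=-5/4 → posterior Normal(-155/196, 40/49)
obs 10: x=-1 → posterior Normal(-175/216, 20/27)
obs 11: x=-1 → posterior Normal(-195/236, 40/59)

k = 6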